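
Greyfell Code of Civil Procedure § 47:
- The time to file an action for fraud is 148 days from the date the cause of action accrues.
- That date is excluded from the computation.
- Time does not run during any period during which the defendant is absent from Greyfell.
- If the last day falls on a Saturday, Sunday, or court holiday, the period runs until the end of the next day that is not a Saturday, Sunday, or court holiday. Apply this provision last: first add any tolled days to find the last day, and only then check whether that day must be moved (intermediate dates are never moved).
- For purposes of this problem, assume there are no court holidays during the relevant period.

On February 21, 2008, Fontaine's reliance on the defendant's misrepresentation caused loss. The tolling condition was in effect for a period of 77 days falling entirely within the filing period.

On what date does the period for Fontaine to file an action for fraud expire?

October 3, 2008

148 days after February 21, 2008 is July 18, 2008.
Tolling adds 77 days: July 18, 2008 + 77 days = October 3, 2008.
October 3, 2008 is a Friday and not a court holiday, so no extension applies.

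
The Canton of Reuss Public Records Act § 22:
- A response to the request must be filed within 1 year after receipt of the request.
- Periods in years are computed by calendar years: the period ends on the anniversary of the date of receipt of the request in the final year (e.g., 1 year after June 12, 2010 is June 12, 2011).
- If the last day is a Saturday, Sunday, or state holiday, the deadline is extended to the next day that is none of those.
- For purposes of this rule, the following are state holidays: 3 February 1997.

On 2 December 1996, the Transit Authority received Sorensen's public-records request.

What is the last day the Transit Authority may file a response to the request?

December 2, 1997

1 year after 2 December 1996 is December 2, 1997.
December 2, 1997 is a Tuesday and not a state holiday, so no extension applies.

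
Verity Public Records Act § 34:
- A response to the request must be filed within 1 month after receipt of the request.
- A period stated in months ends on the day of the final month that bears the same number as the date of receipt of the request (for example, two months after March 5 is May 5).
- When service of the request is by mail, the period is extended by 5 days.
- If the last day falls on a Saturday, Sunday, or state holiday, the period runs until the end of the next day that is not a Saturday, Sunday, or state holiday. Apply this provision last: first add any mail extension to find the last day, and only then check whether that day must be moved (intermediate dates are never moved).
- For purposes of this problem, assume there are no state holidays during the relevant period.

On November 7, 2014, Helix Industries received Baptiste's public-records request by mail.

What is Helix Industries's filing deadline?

December 12, 2014

1 month after November 7, 2014 is December 7, 2014.
Service was by mail, adding 5 days: December 7, 2014 + 5 days = December 12, 2014.
December 12, 2014 is a Friday and not a state holiday, so no extension applies.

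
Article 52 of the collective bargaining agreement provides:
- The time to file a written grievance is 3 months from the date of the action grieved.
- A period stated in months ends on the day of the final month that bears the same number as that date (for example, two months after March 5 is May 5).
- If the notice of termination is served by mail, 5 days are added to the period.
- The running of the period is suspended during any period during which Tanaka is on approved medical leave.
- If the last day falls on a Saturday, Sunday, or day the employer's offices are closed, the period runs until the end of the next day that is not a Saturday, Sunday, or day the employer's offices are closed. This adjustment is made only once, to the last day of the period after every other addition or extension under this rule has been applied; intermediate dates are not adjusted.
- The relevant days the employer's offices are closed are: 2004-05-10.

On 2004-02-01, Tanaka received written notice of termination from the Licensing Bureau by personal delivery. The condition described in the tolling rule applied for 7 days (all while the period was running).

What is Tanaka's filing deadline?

3 months after 2004-02-01 is May 1, 2004.
Service was not by mail, so no mail extension applies.
Tolling adds 7 days: May 1, 2004 + 7 days = May 8, 2004.
May 8, 2004 is Saturday; May 9, 2004 is Sunday; May 10, 2004 is a listed holiday. The next qualifying day is May 11, 2004.

May 11, 2004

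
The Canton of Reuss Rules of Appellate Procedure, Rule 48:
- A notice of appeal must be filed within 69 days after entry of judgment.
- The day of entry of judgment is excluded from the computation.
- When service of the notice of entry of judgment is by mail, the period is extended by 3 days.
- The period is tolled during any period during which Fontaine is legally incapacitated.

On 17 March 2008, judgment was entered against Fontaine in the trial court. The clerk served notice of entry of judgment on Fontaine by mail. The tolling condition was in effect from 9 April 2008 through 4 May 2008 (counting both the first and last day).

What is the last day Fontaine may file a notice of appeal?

June 23, 2008

69 days after 17 March 2008 is May 25, 2008.
Service was by mail, adding 3 days: May 25, 2008 + 3 days = May 28, 2008.
From April 9, 2008 through May 4, 2008 inclusive is 26 days; tolling adds 26 days: May 28, 2008 + 26 days = June 23, 2008.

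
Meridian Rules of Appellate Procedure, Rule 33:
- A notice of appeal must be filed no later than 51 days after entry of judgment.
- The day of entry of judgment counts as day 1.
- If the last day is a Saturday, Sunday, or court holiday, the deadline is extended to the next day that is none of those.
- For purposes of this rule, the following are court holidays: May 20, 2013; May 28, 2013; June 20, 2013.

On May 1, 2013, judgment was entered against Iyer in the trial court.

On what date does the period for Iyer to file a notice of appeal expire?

June 21, 2013

Counting May 1, 2013 as day 1, day 51 is June 20, 2013.
June 20, 2013 is a listed holiday. The next qualifying day is June 21, 2013.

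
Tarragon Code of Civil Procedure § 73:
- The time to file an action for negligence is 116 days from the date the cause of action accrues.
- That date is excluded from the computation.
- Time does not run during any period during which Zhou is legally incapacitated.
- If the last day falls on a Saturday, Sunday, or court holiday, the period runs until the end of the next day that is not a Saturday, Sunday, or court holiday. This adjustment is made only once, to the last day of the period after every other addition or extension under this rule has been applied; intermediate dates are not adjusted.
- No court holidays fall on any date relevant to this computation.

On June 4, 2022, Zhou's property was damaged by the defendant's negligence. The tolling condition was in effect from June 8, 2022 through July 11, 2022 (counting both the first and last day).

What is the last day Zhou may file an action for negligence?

November 1, 2022

116 days after June 4, 2022 is September 28, 2022.
From June 8, 2022 through July 11, 2022 inclusive is 34 days; tolling adds 34 days: September 28, 2022 + 34 days = November 1, 2022.
November 1, 2022 is a Tuesday and not a court holiday, so no extension applies.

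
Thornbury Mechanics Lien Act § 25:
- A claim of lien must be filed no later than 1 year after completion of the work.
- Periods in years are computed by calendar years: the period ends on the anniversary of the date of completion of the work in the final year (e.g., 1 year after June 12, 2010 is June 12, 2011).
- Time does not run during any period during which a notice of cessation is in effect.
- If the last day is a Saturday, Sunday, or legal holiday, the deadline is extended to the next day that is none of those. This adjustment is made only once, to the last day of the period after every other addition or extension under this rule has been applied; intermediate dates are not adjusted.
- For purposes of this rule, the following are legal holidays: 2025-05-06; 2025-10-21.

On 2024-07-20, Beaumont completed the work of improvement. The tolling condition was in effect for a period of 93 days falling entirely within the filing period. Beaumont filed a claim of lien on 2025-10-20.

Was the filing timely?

1 year after 2024-07-20 is July 20, 2025.
Tolling adds 93 days: July 20, 2025 + 93 days = October 21, 2025.
October 21, 2025 is a listed holiday. The next qualifying day is October 22, 2025.
The deadline is October 22, 2025; the filing on October 20, 2025 is on or before that date.

Yes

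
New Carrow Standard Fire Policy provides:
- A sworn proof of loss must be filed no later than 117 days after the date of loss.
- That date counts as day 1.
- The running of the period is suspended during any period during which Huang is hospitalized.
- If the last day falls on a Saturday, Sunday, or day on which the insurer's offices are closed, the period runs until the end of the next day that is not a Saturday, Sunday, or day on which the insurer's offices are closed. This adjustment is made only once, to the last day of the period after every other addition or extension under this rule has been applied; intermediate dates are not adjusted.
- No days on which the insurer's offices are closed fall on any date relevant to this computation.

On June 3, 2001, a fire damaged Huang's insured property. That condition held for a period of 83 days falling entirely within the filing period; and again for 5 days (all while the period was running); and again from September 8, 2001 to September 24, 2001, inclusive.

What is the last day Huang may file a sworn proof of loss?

Counting June 3, 2001 as day 1, day 117 is September 27, 2001.
Tolling adds 83 days: September 27, 2001 + 83 days = December 19, 2001.
Tolling adds 5 days: December 19, 2001 + 5 days = December 24, 2001.
From September 8, 2001 through September 24, 2001 inclusive is 17 days; tolling adds 17 days: December 24, 2001 + 17 days = January 10, 2002.
January 10, 2002 is a Thursday and not a day on which the insurer's offices are closed, so no extension applies.

January 10, 2002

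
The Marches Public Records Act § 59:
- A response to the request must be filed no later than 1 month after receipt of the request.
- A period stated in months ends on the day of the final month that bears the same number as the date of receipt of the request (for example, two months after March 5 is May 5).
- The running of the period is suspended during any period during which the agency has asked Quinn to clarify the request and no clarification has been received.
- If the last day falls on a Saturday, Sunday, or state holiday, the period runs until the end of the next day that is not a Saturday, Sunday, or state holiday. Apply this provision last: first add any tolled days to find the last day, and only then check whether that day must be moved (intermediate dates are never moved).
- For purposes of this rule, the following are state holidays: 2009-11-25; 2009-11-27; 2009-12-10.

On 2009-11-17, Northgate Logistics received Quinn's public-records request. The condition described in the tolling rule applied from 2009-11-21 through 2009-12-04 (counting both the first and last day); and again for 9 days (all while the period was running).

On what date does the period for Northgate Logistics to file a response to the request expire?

January 11, 2010

1 month after 2009-11-17 is December 17, 2009.
From November 21, 2009 through December 4, 2009 inclusive is 14 days; tolling adds 14 days: December 17, 2009 + 14 days = December 31, 2009.
Tolling adds 9 days: December 31, 2009 + 9 days = January 9, 2010.
January 9, 2010 is Saturday; January 10, 2010 is Sunday. The next qualifying day is January 11, 2010.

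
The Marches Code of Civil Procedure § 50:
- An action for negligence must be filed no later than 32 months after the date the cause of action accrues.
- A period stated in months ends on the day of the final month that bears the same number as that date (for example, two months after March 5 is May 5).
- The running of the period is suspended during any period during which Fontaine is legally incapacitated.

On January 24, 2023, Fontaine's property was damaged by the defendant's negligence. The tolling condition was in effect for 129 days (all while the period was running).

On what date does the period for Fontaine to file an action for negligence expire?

32 months after January 24, 2023 is September 24, 2025.
Tolling adds 129 days: September 24, 2025 + 129 days = January 31, 2026.

January 31, 2026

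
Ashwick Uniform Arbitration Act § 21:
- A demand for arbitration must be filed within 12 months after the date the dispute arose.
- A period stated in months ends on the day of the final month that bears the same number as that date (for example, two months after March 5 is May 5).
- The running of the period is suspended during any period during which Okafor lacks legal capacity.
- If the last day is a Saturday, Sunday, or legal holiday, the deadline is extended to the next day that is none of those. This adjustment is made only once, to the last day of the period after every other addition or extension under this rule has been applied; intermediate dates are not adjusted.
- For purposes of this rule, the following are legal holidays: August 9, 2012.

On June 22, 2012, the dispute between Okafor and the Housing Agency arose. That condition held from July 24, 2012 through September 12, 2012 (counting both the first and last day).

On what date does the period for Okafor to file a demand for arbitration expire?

12 months after June 22, 2012 is June 22, 2013.
From July 24, 2012 through September 12, 2012 inclusive is 51 days; tolling adds 51 days: June 22, 2013 + 51 days = August 12, 2013.
August 12, 2013 is a Monday and not a legal holiday, so no extension applies.

August 12, 2013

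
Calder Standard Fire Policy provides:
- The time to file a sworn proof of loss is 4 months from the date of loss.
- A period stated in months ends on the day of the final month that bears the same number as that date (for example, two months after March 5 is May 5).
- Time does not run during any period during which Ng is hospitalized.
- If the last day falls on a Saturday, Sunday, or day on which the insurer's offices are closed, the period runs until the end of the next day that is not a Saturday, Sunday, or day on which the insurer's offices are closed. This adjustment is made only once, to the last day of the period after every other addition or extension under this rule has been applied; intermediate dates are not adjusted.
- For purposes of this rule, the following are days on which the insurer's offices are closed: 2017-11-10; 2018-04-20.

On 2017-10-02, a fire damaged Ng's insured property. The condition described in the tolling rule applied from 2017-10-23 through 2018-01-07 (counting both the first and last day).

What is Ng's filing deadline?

April 23, 2018

4 months after 2017-10-02 is February 2, 2018.
From October 23, 2017 through January 7, 2018 inclusive is 77 days; tolling adds 77 days: February 2, 2018 + 77 days = April 20, 2018.
April 20, 2018 is a listed holiday; April 21, 2018 is Saturday; April 22, 2018 is Sunday. The next qualifying day is April 23, 2018.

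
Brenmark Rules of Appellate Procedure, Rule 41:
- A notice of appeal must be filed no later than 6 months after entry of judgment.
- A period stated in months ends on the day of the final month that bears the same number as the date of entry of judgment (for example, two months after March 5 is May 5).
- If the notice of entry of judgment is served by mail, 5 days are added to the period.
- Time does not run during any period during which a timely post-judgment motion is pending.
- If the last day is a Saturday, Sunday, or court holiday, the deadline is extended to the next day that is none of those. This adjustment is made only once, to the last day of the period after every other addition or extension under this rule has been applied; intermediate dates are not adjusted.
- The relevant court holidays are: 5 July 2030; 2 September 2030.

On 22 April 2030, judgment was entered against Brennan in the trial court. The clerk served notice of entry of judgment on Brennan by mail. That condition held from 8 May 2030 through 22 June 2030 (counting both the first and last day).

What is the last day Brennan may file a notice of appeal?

December 12, 2030

6 months after 22 April 2030 is October 22, 2030.
Service was by mail, adding 5 days: October 22, 2030 + 5 days = October 27, 2030.
From May 8, 2030 through June 22, 2030 inclusive is 46 days; tolling adds 46 days: October 27, 2030 + 46 days = December 12, 2030.
December 12, 2030 is a Thursday and not a court holiday, so no extension applies.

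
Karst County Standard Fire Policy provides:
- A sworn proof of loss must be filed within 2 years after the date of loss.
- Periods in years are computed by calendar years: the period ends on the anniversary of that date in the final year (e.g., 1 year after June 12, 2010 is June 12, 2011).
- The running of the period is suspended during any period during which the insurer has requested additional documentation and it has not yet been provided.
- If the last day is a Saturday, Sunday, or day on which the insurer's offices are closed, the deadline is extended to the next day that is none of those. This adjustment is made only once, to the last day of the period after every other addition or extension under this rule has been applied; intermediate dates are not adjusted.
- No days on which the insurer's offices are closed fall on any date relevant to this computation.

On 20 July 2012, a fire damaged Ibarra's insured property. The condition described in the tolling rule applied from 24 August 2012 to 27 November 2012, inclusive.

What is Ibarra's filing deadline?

October 24, 2014

2 years after 20 July 2012 is July 20, 2014.
From August 24, 2012 through November 27, 2012 inclusive is 96 days; tolling adds 96 days: July 20, 2014 + 96 days = October 24, 2014.
October 24, 2014 is a Friday and not a day on which the insurer's offices are closed, so no extension applies.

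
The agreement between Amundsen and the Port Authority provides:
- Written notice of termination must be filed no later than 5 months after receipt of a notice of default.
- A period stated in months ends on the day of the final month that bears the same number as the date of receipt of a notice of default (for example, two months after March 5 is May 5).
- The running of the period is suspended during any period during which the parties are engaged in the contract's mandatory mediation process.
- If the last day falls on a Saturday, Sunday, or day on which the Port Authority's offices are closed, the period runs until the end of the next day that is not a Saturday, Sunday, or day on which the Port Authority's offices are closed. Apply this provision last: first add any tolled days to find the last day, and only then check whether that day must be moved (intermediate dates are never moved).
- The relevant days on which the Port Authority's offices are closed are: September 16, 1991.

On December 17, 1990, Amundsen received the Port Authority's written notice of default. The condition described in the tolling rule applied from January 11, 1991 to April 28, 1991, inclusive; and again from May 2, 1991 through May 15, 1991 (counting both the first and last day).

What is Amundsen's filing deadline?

5 months after December 17, 1990 is May 17, 1991.
From January 11, 1991 through April 28, 1991 inclusive is 108 days; tolling adds 108 days: May 17, 1991 + 108 days = September 2, 1991.
From May 2, 1991 through May 15, 1991 inclusive is 14 days; tolling adds 14 days: September 2, 1991 + 14 days = September 16, 1991.
September 16, 1991 is a listed holiday. The next qualifying day is September 17, 1991.

September 17, 1991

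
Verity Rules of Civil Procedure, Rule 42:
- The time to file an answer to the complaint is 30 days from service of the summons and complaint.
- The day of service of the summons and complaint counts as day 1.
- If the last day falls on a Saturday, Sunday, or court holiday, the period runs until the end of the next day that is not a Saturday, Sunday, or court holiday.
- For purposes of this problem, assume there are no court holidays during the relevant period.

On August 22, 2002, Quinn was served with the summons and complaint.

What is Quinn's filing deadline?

Counting August 22, 2002 as day 1, day 30 is September 20, 2002.
September 20, 2002 is a Friday and not a court holiday, so no extension applies.

September 20, 2002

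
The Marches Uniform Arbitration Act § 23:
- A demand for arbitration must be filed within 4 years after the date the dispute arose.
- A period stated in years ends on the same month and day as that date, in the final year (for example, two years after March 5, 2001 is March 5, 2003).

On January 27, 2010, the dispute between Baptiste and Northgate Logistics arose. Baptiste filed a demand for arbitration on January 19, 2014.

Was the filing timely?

4 years after January 27, 2010 is January 27, 2014.
The deadline is January 27, 2014; the filing on January 19, 2014 is on or before that date.

Yes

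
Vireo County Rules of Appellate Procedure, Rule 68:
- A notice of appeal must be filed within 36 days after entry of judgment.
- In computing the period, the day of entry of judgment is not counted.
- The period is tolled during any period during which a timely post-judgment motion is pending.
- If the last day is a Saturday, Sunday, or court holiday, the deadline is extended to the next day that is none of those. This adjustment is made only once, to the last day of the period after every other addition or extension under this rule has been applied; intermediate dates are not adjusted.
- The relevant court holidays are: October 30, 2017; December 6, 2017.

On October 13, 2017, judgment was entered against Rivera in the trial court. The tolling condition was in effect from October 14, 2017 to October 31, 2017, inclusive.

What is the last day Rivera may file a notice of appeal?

36 days after October 13, 2017 is November 18, 2017.
From October 14, 2017 through October 31, 2017 inclusive is 18 days; tolling adds 18 days: November 18, 2017 + 18 days = December 6, 2017.
December 6, 2017 is a listed holiday. The next qualifying day is December 7, 2017.

December 7, 2017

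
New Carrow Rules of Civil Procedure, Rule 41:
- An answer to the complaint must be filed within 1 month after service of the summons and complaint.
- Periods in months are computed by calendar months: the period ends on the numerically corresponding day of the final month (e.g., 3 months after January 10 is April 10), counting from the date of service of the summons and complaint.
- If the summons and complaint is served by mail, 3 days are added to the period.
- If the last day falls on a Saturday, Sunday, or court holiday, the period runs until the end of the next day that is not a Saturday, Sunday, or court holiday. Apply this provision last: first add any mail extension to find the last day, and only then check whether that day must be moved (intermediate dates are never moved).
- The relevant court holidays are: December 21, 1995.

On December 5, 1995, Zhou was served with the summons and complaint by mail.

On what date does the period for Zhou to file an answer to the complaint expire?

1 month after December 5, 1995 is January 5, 1996.
Service was by mail, adding 3 days: January 5, 1996 + 3 days = January 8, 1996.
January 8, 1996 is a Monday and not a court holiday, so no extension applies.

January 8, 1996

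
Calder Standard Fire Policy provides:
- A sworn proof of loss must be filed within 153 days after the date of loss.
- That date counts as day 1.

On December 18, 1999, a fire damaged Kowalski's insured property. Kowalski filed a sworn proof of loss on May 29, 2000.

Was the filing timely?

Counting December 18, 1999 as day 1, day 153 is May 18, 2000.
The deadline is May 18, 2000; the filing on May 29, 2000 is after that date.

No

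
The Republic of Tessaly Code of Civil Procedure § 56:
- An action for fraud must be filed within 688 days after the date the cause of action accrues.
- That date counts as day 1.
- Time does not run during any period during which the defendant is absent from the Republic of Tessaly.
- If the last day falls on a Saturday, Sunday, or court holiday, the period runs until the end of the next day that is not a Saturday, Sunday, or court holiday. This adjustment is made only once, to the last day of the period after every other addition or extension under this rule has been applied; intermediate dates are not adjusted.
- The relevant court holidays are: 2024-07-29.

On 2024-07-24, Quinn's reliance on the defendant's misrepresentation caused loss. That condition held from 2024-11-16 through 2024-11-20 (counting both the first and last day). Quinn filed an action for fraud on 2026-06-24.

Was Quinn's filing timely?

No

Counting 2024-07-24 as day 1, day 688 is June 11, 2026.
From November 16, 2024 through November 20, 2024 inclusive is 5 days; tolling adds 5 days: June 11, 2026 + 5 days = June 16, 2026.
June 16, 2026 is a Tuesday and not a court holiday, so no extension applies.
The deadline is June 16, 2026; the filing on June 24, 2026 is after that date.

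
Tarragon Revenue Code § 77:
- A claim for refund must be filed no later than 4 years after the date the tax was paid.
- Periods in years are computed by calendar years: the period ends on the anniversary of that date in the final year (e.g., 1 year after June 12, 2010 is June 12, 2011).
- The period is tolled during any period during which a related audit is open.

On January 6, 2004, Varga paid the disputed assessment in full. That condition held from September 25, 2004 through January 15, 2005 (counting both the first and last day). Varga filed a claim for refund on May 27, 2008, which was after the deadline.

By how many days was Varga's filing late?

29 days

4 years after January 6, 2004 is January 6, 2008.
From September 25, 2004 through January 15, 2005 inclusive is 113 days; tolling adds 113 days: January 6, 2008 + 113 days = April 28, 2008.
The deadline is April 28, 2008; from April 28, 2008 to May 27, 2008 is 29 days.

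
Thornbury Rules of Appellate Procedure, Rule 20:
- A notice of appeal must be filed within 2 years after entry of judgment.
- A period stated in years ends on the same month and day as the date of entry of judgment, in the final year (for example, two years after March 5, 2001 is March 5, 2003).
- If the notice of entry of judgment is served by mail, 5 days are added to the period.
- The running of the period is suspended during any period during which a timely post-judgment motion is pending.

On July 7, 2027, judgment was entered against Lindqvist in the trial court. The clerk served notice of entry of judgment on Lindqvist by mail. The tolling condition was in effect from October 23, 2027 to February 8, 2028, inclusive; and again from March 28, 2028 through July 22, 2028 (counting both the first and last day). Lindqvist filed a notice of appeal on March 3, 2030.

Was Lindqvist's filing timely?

No

2 years after July 7, 2027 is July 7, 2029.
Service was by mail, adding 5 days: July 7, 2029 + 5 days = July 12, 2029.
From October 23, 2027 through February 8, 2028 inclusive is 109 days; tolling adds 109 days: July 12, 2029 + 109 days = October 29, 2029.
From March 28, 2028 through July 22, 2028 inclusive is 117 days; tolling adds 117 days: October 29, 2029 + 117 days = February 23, 2030.
The deadline is February 23, 2030; the filing on March 3, 2030 is after that date.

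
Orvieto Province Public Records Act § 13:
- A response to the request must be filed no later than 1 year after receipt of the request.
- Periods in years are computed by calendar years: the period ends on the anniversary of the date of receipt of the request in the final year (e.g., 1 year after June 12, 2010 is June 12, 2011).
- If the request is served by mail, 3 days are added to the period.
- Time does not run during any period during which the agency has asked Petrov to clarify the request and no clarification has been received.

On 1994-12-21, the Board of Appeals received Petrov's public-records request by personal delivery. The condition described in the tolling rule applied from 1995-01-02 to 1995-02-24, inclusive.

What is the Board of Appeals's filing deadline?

February 13, 1996

1 year after 1994-12-21 is December 21, 1995.
Service was not by mail, so no mail extension applies.
From January 2, 1995 through February 24, 1995 inclusive is 54 days; tolling adds 54 days: December 21, 1995 + 54 days = February 13, 1996.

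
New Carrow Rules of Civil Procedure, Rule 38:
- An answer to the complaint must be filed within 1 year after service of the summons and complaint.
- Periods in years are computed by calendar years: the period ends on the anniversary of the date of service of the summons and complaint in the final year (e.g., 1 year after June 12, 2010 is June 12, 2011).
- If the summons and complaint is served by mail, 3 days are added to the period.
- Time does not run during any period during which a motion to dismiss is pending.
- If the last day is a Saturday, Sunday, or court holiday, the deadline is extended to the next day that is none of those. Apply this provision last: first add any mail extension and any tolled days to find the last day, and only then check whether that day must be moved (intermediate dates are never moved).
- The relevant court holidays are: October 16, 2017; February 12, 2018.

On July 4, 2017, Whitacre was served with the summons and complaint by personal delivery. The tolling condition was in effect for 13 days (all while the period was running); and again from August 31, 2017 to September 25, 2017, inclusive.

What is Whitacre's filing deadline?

1 year after July 4, 2017 is July 4, 2018.
Service was not by mail, so no mail extension applies.
Tolling adds 13 days: July 4, 2018 + 13 days = July 17, 2018.
From August 31, 2017 through September 25, 2017 inclusive is 26 days; tolling adds 26 days: July 17, 2018 + 26 days = August 12, 2018.
August 12, 2018 is Sunday. The next qualifying day is August 13, 2018.

August 13, 2018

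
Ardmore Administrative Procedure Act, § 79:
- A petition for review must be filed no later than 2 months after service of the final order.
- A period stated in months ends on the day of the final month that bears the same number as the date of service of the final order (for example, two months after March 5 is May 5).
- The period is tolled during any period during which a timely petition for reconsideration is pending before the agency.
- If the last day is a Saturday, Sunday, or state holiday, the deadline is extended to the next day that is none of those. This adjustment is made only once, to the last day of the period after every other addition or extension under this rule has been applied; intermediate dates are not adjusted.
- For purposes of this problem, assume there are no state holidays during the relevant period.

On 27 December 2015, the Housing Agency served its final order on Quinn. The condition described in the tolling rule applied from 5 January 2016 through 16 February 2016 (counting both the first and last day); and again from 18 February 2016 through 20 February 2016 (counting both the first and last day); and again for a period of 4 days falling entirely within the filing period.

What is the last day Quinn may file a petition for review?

2 months after 27 December 2015 is February 27, 2016.
From January 5, 2016 through February 16, 2016 inclusive is 43 days; tolling adds 43 days: February 27, 2016 + 43 days = April 10, 2016.
From February 18, 2016 through February 20, 2016 inclusive is 3 days; tolling adds 3 days: April 10, 2016 + 3 days = April 13, 2016.
Tolling adds 4 days: April 13, 2016 + 4 days = April 17, 2016.
April 17, 2016 is Sunday. The next qualifying day is April 18, 2016.

April 18, 2016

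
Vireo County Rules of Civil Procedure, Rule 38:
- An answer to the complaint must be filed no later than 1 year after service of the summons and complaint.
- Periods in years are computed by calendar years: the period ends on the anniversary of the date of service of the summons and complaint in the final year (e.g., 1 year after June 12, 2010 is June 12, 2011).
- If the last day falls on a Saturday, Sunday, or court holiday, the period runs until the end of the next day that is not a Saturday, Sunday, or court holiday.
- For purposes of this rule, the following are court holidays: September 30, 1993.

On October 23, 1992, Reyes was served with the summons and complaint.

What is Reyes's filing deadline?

1 year after October 23, 1992 is October 23, 1993.
October 23, 1993 is Saturday; October 24, 1993 is Sunday. The next qualifying day is October 25, 1993.

October 25, 1993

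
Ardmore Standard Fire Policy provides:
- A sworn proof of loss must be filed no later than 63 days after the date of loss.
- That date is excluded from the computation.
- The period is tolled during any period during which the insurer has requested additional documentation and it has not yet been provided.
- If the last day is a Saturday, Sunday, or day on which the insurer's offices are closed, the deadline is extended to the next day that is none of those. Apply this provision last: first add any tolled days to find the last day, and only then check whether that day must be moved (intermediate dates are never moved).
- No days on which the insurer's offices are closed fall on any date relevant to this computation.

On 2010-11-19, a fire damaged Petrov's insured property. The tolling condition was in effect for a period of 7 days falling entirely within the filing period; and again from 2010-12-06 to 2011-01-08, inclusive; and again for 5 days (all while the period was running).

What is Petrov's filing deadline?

March 8, 2011

63 days after 2010-11-19 is January 21, 2011.
Tolling adds 7 days: January 21, 2011 + 7 days = January 28, 2011.
From December 6, 2010 through January 8, 2011 inclusive is 34 days; tolling adds 34 days: January 28, 2011 + 34 days = March 3, 2011.
Tolling adds 5 days: March 3, 2011 + 5 days = March 8, 2011.
March 8, 2011 is a Tuesday and not a day on which the insurer's offices are closed, so no extension applies.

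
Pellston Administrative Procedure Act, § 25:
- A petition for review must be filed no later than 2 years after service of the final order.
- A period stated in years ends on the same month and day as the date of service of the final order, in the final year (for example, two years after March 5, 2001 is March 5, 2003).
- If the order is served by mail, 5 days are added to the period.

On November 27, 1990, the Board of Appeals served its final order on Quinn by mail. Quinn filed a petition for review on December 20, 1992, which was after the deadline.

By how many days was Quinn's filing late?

2 years after November 27, 1990 is November 27, 1992.
Service was by mail, adding 5 days: November 27, 1992 + 5 days = December 2, 1992.
The deadline is December 2, 1992; from December 2, 1992 to December 20, 1992 is 18 days.

18 days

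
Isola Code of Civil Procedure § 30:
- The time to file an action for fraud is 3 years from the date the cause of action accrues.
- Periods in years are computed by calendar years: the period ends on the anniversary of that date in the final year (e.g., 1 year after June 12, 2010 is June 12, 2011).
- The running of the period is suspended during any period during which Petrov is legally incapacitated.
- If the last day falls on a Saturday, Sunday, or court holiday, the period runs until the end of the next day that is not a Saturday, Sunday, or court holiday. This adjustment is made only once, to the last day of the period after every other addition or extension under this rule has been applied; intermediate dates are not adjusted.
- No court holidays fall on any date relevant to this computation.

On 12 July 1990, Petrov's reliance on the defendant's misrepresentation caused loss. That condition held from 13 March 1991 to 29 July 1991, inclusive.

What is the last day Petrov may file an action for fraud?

November 29, 1993

3 years after 12 July 1990 is July 12, 1993.
From March 13, 1991 through July 29, 1991 inclusive is 139 days; tolling adds 139 days: July 12, 1993 + 139 days = November 28, 1993.
November 28, 1993 is Sunday. The next qualifying day is November 29, 1993.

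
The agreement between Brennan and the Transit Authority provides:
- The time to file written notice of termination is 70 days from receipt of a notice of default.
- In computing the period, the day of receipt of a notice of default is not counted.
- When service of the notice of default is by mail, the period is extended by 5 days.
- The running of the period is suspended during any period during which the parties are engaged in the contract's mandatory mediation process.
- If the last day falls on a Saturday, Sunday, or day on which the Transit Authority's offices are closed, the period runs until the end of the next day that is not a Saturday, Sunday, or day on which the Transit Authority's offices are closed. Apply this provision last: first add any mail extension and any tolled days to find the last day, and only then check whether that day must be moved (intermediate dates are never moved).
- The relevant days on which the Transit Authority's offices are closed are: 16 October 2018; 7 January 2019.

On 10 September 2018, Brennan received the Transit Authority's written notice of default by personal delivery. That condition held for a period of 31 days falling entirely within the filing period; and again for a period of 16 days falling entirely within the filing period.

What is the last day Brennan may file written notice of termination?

January 8, 2019

70 days after 10 September 2018 is November 19, 2018.
Service was not by mail, so no mail extension applies.
Tolling adds 31 days: November 19, 2018 + 31 days = December 20, 2018.
Tolling adds 16 days: December 20, 2018 + 16 days = January 5, 2019.
January 5, 2019 is Saturday; January 6, 2019 is Sunday; January 7, 2019 is a listed holiday. The next qualifying day is January 8, 2019.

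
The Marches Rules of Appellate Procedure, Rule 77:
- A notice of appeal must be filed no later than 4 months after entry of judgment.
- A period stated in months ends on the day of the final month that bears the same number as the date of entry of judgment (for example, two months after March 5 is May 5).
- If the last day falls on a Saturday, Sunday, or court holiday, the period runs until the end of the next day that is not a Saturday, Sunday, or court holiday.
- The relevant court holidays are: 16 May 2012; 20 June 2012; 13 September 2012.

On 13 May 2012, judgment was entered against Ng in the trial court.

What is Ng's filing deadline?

September 14, 2012

4 months after 13 May 2012 is September 13, 2012.
September 13, 2012 is a listed holiday. The next qualifying day is September 14, 2012.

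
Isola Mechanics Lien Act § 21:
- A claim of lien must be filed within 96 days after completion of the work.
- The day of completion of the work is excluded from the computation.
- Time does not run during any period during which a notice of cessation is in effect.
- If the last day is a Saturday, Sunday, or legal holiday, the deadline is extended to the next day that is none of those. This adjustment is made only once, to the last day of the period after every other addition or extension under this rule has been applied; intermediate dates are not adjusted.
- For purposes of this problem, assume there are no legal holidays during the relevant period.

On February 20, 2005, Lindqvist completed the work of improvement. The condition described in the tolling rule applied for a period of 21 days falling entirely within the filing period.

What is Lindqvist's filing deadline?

June 17, 2005

96 days after February 20, 2005 is May 27, 2005.
Tolling adds 21 days: May 27, 2005 + 21 days = June 17, 2005.
June 17, 2005 is a Friday and not a legal holiday, so no extension applies.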